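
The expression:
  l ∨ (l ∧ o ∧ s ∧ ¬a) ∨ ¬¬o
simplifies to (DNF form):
l ∨ o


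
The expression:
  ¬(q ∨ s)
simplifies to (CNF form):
¬q ∧ ¬s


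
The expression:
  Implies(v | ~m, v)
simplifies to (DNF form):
m | v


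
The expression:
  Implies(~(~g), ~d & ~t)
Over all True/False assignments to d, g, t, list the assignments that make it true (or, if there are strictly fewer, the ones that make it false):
is false only for:
  d=False, g=True, t=True;
  d=True, g=True, t=False;
  d=True, g=True, t=True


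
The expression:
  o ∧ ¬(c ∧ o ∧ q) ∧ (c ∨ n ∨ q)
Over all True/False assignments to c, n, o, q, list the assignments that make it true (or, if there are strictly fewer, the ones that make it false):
is true only for:
  c=False, n=False, o=True, q=True;
  c=False, n=True, o=True, q=False;
  c=False, n=True, o=True, q=True;
  c=True, n=False, o=True, q=False;
  c=True, n=True, o=True, q=False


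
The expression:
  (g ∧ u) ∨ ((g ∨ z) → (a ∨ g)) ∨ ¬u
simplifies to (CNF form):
a ∨ g ∨ ¬u ∨ ¬z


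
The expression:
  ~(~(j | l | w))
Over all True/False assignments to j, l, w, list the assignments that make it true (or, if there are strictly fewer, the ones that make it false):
is false only for:
  j=False, l=False, w=False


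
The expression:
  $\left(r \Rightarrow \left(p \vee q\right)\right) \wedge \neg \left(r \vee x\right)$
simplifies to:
$\neg r \wedge \neg x$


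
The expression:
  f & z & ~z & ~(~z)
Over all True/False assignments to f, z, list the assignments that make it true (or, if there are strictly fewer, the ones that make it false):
is never true.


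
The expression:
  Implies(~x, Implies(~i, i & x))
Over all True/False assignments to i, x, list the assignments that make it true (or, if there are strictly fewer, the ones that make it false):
is false only for:
  i=False, x=False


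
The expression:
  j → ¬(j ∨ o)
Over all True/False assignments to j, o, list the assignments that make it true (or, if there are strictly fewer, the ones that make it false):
is true only for:
  j=False, o=False;
  j=False, o=True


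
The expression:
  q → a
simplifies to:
a ∨ ¬q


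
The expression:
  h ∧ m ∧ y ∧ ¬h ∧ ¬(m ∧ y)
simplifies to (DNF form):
False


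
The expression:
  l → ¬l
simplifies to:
¬l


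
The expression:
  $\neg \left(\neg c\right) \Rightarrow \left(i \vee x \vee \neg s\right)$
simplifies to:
$i \vee x \vee \neg c \vee \neg s$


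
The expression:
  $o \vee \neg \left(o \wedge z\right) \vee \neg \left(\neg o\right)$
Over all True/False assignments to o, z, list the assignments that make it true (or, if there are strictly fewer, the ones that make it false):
is always true.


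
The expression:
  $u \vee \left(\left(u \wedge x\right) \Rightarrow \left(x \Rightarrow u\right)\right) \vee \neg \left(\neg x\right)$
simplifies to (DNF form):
$\text{True}$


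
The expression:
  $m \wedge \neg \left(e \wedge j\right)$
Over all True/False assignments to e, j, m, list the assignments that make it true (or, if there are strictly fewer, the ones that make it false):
is true only for:
  e=False, j=False, m=True;
  e=False, j=True, m=True;
  e=True, j=False, m=True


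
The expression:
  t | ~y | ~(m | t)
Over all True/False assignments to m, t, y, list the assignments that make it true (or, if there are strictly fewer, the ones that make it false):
is false only for:
  m=True, t=False, y=True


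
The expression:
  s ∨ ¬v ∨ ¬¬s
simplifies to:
s ∨ ¬v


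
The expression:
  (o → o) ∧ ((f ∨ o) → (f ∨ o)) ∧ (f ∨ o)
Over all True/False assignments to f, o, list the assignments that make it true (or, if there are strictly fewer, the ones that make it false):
is false only for:
  f=False, o=False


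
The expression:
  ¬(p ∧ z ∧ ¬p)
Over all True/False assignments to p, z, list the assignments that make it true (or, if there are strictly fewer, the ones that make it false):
is always true.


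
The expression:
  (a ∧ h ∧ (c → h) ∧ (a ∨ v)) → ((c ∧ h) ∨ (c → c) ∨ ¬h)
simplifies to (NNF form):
True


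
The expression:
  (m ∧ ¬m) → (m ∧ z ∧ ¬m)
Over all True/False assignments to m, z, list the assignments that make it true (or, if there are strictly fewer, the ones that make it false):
is always true.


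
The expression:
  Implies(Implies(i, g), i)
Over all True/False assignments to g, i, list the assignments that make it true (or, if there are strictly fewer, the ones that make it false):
is true only for:
  g=False, i=True;
  g=True, i=True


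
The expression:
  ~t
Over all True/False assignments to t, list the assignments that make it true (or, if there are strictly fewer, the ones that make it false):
is true only for:
  t=False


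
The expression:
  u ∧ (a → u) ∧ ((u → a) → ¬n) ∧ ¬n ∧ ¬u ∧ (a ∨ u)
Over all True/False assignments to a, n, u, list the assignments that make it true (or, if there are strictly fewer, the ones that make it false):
is never true.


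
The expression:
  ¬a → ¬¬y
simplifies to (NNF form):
a ∨ y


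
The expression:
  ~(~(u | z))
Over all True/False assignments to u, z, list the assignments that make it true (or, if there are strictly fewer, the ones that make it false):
is false only for:
  u=False, z=False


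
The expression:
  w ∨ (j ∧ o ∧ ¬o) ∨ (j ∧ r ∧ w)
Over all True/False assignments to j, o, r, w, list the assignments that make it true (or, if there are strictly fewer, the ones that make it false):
is true only for:
  j=False, o=False, r=False, w=True;
  j=False, o=False, r=True, w=True;
  j=False, o=True, r=False, w=True;
  j=False, o=True, r=True, w=True;
  j=True, o=False, r=False, w=True;
  j=True, o=False, r=True, w=True;
  j=True, o=True, r=False, w=True;
  j=True, o=True, r=True, w=True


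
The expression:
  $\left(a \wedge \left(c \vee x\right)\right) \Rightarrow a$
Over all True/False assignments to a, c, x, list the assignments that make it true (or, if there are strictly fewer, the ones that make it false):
is always true.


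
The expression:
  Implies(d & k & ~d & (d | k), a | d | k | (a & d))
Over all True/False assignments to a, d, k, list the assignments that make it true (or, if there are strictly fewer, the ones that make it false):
is always true.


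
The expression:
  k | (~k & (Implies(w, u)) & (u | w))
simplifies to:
k | u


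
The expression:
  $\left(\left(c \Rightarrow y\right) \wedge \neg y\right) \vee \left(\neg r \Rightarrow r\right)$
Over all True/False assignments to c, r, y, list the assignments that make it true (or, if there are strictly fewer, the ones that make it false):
is false only for:
  c=False, r=False, y=True;
  c=True, r=False, y=False;
  c=True, r=False, y=True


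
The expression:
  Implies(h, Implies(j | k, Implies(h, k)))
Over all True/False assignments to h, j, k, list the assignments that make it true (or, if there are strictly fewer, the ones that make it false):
is false only for:
  h=True, j=True, k=False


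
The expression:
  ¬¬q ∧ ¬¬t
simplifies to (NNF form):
q ∧ t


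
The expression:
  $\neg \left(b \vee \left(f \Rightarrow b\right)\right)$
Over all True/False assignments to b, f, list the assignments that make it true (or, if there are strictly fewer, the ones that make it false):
is true only for:
  b=False, f=True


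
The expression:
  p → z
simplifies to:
z ∨ ¬p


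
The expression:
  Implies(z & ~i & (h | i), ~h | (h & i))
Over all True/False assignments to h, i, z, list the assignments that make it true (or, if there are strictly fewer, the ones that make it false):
is false only for:
  h=True, i=False, z=True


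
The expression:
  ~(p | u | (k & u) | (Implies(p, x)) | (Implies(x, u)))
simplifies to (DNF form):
False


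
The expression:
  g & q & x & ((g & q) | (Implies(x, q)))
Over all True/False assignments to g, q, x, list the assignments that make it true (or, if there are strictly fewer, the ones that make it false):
is true only for:
  g=True, q=True, x=True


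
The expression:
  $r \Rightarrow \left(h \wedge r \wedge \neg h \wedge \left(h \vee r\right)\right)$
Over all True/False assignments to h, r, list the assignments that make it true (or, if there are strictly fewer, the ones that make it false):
is true only for:
  h=False, r=False;
  h=True, r=False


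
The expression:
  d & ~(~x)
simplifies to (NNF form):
d & x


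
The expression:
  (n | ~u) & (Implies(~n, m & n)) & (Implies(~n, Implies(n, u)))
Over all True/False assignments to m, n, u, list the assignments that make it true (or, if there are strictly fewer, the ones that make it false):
is true only for:
  m=False, n=True, u=False;
  m=False, n=True, u=True;
  m=True, n=True, u=False;
  m=True, n=True, u=True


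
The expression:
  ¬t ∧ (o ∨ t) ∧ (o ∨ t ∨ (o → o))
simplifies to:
o ∧ ¬t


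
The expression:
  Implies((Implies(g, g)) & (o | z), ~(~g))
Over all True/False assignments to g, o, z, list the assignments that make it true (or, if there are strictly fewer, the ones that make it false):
is false only for:
  g=False, o=False, z=True;
  g=False, o=True, z=False;
  g=False, o=True, z=True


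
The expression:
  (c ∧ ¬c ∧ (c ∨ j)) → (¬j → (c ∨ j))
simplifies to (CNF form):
True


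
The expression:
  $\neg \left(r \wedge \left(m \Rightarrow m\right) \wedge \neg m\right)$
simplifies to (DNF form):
$m \vee \neg r$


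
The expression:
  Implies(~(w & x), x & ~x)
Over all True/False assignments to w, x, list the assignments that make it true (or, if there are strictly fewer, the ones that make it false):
is true only for:
  w=True, x=True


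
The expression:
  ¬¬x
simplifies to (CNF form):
x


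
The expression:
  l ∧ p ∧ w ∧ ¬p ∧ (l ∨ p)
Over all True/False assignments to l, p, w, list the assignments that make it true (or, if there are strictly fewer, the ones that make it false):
is never true.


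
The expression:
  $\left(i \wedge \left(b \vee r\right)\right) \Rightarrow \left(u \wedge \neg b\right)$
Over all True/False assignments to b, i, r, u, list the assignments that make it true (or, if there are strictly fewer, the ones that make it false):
is false only for:
  b=False, i=True, r=True, u=False;
  b=True, i=True, r=False, u=False;
  b=True, i=True, r=False, u=True;
  b=True, i=True, r=True, u=False;
  b=True, i=True, r=True, u=True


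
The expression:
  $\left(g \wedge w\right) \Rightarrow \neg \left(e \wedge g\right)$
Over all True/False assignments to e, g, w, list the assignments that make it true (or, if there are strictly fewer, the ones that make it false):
is false only for:
  e=True, g=True, w=True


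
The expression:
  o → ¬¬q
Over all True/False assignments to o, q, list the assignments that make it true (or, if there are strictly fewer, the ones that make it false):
is false only for:
  o=True, q=False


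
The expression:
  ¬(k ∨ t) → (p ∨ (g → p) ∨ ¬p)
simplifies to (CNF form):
True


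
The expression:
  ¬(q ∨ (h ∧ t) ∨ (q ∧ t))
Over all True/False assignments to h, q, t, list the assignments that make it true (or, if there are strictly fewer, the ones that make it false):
is true only for:
  h=False, q=False, t=False;
  h=False, q=False, t=True;
  h=True, q=False, t=False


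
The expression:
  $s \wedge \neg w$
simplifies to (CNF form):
$s \wedge \neg w$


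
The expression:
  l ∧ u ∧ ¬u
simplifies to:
False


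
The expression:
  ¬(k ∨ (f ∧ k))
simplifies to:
¬k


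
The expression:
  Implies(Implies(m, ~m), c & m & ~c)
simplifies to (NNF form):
m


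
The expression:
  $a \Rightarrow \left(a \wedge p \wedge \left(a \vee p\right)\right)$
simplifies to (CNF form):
$p \vee \neg a$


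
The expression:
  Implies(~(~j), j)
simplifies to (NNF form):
True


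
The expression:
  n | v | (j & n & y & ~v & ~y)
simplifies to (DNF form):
n | v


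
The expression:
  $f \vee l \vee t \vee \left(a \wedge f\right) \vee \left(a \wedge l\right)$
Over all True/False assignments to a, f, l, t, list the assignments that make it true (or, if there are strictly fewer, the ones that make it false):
is false only for:
  a=False, f=False, l=False, t=False;
  a=True, f=False, l=False, t=False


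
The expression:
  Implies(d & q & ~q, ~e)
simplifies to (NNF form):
True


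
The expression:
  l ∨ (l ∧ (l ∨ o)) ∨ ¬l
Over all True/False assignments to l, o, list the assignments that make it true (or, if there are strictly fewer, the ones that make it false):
is always true.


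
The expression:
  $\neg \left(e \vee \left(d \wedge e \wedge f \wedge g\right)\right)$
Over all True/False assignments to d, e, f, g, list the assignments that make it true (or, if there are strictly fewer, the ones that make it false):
is true only for:
  d=False, e=False, f=False, g=False;
  d=False, e=False, f=False, g=True;
  d=False, e=False, f=True, g=False;
  d=False, e=False, f=True, g=True;
  d=True, e=False, f=False, g=False;
  d=True, e=False, f=False, g=True;
  d=True, e=False, f=True, g=False;
  d=True, e=False, f=True, g=True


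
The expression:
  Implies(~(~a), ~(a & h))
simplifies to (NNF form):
~a | ~h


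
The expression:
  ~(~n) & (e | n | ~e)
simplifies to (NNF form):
n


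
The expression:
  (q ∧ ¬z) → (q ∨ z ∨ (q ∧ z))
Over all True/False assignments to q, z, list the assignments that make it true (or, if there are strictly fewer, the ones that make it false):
is always true.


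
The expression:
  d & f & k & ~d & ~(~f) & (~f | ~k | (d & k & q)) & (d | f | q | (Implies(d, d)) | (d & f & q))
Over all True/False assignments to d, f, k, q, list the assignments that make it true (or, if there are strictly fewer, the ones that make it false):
is never true.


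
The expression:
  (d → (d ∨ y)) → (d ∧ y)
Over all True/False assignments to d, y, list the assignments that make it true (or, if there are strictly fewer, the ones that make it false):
is true only for:
  d=True, y=True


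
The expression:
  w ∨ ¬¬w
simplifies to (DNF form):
w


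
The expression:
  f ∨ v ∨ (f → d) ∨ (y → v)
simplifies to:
True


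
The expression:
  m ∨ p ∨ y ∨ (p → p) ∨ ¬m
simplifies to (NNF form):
True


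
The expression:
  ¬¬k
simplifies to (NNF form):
k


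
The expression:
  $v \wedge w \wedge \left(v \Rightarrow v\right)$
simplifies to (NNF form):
$v \wedge w$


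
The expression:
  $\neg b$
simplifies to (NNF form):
$\neg b$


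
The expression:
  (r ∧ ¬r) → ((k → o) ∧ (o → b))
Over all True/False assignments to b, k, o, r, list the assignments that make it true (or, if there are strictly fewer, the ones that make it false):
is always true.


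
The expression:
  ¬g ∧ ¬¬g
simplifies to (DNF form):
False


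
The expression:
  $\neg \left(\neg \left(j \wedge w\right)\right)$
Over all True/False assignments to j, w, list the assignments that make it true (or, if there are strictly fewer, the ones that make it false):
is true only for:
  j=True, w=True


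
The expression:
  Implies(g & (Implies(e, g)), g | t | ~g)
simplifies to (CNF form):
True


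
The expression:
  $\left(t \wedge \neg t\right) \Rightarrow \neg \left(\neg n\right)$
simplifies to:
$\text{True}$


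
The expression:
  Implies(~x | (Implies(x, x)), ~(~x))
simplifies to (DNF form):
x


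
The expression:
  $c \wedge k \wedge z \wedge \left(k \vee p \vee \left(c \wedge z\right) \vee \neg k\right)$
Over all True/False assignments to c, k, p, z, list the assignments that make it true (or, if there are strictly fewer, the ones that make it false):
is true only for:
  c=True, k=True, p=False, z=True;
  c=True, k=True, p=True, z=True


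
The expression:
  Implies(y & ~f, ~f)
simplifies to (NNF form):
True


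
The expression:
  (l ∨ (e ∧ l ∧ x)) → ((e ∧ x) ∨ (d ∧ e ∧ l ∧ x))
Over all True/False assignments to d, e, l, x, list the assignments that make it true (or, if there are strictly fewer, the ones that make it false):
is false only for:
  d=False, e=False, l=True, x=False;
  d=False, e=False, l=True, x=True;
  d=False, e=True, l=True, x=False;
  d=True, e=False, l=True, x=False;
  d=True, e=False, l=True, x=True;
  d=True, e=True, l=True, x=False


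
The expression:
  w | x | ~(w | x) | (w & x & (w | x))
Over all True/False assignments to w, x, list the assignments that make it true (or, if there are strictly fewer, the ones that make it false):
is always true.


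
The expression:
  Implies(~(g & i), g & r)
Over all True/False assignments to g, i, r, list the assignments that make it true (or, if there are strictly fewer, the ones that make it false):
is true only for:
  g=True, i=False, r=True;
  g=True, i=True, r=False;
  g=True, i=True, r=True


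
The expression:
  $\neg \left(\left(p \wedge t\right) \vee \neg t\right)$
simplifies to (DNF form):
$t \wedge \neg p$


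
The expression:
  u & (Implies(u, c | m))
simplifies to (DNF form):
(c & u) | (m & u)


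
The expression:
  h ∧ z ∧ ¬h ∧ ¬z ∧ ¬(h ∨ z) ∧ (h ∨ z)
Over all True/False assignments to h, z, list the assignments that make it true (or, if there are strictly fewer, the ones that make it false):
is never true.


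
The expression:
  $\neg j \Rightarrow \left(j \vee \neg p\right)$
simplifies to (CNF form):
$j \vee \neg p$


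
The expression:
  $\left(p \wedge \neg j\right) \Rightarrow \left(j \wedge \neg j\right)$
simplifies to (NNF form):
$j \vee \neg p$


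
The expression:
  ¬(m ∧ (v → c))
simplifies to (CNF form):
(v ∨ ¬m) ∧ (¬c ∨ ¬m)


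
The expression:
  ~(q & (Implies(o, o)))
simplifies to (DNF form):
~q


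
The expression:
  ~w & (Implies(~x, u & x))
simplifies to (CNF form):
x & ~w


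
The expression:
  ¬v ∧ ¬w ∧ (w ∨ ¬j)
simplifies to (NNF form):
¬j ∧ ¬v ∧ ¬w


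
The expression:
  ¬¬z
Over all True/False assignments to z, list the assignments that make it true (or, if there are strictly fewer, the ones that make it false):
is true only for:
  z=True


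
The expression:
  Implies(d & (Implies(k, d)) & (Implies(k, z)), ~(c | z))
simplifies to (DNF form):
~d | (k & ~z) | (~c & ~z)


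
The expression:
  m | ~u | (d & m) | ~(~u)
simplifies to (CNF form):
True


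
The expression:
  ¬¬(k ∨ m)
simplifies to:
k ∨ m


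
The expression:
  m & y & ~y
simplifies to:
False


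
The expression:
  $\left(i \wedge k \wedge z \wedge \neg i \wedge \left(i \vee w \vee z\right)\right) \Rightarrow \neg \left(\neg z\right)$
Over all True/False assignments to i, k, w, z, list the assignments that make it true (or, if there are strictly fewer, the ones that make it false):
is always true.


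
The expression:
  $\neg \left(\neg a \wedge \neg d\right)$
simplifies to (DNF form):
$a \vee d$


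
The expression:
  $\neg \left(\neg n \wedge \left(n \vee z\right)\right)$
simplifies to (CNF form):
$n \vee \neg z$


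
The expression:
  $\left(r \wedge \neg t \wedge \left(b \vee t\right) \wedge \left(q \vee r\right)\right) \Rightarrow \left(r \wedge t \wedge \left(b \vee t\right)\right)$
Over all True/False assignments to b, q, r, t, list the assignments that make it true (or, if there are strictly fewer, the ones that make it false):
is false only for:
  b=True, q=False, r=True, t=False;
  b=True, q=True, r=True, t=False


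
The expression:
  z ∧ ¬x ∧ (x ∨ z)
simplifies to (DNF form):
z ∧ ¬x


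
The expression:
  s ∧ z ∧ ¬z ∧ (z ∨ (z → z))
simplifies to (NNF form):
False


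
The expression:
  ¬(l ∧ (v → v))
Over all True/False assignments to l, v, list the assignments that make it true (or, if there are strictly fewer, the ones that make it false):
is true only for:
  l=False, v=False;
  l=False, v=True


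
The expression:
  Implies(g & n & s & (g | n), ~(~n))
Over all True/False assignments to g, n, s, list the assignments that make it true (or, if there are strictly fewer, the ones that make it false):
is always true.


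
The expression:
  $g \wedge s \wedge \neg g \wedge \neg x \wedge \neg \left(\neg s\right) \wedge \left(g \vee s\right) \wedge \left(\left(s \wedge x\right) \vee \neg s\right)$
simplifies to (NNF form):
$\text{False}$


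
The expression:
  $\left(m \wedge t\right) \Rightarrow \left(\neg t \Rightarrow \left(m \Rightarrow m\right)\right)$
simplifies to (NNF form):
$\text{True}$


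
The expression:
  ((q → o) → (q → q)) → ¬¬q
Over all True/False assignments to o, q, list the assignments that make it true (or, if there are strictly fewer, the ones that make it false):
is true only for:
  o=False, q=True;
  o=True, q=True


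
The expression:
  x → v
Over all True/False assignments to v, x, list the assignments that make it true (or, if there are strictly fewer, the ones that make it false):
is false only for:
  v=False, x=True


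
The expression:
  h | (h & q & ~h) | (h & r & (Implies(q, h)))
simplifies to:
h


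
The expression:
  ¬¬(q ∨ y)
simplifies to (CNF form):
q ∨ y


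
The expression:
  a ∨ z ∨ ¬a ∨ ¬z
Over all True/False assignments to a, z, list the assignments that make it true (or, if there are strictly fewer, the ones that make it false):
is always true.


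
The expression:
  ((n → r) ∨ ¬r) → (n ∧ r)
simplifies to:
n ∧ r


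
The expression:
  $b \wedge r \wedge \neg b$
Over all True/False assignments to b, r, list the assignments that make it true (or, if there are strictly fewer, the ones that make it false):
is never true.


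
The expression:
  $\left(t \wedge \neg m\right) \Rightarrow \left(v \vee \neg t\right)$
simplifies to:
$m \vee v \vee \neg t$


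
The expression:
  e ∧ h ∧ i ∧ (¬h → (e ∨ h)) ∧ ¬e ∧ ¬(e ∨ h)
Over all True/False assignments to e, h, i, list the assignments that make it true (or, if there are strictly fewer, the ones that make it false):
is never true.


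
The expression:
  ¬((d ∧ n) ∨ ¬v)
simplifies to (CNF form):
v ∧ (¬d ∨ ¬n)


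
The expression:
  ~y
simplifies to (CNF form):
~y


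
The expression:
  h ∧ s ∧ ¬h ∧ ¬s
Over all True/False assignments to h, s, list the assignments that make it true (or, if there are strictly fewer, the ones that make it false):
is never true.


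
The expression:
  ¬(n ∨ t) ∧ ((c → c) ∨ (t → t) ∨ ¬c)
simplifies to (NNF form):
¬n ∧ ¬t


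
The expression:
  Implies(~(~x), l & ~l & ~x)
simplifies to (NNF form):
~x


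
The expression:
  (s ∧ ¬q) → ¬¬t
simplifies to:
q ∨ t ∨ ¬s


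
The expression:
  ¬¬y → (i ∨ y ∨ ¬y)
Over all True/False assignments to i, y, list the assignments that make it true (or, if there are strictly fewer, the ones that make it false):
is always true.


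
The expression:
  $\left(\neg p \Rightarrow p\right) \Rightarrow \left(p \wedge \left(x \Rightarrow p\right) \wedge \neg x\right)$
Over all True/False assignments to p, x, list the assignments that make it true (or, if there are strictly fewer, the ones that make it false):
is false only for:
  p=True, x=True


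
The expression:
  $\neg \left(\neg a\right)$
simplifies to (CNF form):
$a$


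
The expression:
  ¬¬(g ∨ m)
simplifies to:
g ∨ m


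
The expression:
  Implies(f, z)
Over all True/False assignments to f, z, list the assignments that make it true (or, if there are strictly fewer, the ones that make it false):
is false only for:
  f=True, z=False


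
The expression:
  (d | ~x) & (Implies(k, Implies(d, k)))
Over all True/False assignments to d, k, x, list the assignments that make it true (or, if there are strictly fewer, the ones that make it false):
is false only for:
  d=False, k=False, x=True;
  d=False, k=True, x=True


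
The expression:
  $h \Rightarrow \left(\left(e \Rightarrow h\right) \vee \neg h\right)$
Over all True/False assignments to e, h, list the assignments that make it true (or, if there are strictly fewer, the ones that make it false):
is always true.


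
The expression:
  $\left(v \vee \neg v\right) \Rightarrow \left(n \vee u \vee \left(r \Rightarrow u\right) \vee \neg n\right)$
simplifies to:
$\text{True}$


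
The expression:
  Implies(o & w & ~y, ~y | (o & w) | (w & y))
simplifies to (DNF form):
True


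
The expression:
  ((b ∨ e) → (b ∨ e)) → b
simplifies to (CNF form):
b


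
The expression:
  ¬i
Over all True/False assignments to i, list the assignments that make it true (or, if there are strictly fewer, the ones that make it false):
is true only for:
  i=False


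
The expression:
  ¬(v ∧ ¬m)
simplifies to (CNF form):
m ∨ ¬v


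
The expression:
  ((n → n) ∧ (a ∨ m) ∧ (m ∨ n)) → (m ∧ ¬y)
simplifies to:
(¬m ∨ ¬y) ∧ (m ∨ ¬a ∨ ¬n)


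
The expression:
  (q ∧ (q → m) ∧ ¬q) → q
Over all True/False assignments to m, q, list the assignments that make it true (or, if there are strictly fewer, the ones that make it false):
is always true.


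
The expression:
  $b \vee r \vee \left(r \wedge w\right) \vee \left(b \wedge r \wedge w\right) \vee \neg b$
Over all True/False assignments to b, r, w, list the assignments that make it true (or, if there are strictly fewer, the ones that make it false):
is always true.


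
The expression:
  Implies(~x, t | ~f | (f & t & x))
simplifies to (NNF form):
t | x | ~f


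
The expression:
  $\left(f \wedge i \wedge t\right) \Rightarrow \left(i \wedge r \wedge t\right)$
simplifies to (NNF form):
$r \vee \neg f \vee \neg i \vee \neg t$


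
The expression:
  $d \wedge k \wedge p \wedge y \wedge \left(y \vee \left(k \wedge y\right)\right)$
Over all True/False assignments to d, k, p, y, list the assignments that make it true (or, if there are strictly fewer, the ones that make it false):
is true only for:
  d=True, k=True, p=True, y=True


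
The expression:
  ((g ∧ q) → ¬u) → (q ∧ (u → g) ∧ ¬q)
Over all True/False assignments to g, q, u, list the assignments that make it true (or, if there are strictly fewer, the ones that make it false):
is true only for:
  g=True, q=True, u=True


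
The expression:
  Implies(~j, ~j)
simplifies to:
True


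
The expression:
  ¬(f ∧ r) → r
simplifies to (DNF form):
r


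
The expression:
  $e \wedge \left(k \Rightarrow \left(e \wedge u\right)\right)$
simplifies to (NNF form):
$e \wedge \left(u \vee \neg k\right)$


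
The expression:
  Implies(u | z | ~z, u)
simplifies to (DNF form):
u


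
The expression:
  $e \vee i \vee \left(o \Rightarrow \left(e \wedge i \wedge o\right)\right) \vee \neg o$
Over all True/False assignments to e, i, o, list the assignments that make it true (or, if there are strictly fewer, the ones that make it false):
is false only for:
  e=False, i=False, o=True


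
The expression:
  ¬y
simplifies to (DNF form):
¬y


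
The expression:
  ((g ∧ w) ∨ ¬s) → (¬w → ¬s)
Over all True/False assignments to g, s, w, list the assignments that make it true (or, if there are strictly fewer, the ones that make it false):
is always true.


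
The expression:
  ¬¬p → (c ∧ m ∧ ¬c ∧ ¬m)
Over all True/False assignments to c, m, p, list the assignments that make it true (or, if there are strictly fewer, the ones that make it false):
is true only for:
  c=False, m=False, p=False;
  c=False, m=True, p=False;
  c=True, m=False, p=False;
  c=True, m=True, p=False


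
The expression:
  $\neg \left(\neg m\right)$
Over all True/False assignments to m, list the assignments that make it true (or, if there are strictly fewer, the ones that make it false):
is true only for:
  m=True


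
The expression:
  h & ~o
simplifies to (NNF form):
h & ~o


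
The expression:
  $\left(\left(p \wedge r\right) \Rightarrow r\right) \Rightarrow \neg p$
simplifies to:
$\neg p$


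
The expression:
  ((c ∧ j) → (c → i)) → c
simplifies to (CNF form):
c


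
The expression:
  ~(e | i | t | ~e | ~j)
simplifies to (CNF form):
False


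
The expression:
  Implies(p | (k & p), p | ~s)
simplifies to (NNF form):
True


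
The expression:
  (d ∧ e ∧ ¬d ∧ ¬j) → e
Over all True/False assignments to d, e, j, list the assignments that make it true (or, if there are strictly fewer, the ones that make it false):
is always true.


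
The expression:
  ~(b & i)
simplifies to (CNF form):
~b | ~i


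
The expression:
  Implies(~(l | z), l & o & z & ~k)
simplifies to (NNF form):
l | z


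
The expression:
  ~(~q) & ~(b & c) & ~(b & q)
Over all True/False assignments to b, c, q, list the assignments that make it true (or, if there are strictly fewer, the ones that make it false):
is true only for:
  b=False, c=False, q=True;
  b=False, c=True, q=True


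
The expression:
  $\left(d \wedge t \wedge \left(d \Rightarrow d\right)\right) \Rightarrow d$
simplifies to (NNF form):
$\text{True}$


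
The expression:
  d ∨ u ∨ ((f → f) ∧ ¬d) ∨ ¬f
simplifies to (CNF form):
True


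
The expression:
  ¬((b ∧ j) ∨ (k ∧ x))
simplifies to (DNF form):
(¬b ∧ ¬k) ∨ (¬b ∧ ¬x) ∨ (¬j ∧ ¬k) ∨ (¬j ∧ ¬x)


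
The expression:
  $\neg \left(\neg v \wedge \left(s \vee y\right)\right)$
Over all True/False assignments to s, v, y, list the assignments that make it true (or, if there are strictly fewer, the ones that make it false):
is false only for:
  s=False, v=False, y=True;
  s=True, v=False, y=False;
  s=True, v=False, y=True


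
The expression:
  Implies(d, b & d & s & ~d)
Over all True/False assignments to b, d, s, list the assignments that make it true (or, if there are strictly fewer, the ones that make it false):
is true only for:
  b=False, d=False, s=False;
  b=False, d=False, s=True;
  b=True, d=False, s=False;
  b=True, d=False, s=True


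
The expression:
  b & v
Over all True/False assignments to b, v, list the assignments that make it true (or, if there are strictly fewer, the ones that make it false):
is true only for:
  b=True, v=True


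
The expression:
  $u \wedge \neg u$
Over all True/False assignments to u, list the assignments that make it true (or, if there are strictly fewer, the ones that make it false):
is never true.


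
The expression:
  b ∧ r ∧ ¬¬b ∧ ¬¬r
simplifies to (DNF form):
b ∧ r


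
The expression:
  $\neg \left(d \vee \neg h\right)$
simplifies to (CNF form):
$h \wedge \neg d$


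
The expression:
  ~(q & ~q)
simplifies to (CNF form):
True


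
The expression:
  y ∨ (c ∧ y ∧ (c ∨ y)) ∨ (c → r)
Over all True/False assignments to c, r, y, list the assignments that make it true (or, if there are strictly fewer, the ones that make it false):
is false only for:
  c=True, r=False, y=False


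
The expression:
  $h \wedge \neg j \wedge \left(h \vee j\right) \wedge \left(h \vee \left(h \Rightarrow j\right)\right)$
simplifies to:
$h \wedge \neg j$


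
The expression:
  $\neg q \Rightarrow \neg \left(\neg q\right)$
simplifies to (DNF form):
$q$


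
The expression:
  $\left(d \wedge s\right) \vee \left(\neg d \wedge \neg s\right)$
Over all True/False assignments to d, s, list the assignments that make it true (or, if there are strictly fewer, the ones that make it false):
is true only for:
  d=False, s=False;
  d=True, s=True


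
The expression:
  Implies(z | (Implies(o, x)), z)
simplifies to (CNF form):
(o | z) & (z | ~x)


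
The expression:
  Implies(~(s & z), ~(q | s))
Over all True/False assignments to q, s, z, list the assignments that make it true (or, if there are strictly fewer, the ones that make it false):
is true only for:
  q=False, s=False, z=False;
  q=False, s=False, z=True;
  q=False, s=True, z=True;
  q=True, s=True, z=True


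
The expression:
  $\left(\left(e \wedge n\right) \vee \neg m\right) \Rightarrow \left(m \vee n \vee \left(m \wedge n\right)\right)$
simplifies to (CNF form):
$m \vee n$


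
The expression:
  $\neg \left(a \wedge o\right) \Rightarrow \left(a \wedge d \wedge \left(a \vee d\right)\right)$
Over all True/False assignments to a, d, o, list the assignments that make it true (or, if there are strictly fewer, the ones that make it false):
is true only for:
  a=True, d=False, o=True;
  a=True, d=True, o=False;
  a=True, d=True, o=True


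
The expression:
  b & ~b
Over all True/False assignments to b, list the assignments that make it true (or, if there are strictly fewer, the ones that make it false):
is never true.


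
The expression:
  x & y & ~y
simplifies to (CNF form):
False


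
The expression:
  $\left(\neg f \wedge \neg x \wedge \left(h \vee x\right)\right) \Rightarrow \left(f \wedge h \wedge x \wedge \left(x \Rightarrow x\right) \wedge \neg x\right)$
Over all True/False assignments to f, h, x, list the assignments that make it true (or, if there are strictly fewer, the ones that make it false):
is false only for:
  f=False, h=True, x=False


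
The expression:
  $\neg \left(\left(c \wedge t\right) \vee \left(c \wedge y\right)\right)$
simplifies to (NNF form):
$\left(\neg t \wedge \neg y\right) \vee \neg c$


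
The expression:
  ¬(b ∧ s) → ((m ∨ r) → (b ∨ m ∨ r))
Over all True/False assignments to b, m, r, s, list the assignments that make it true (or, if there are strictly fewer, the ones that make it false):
is always true.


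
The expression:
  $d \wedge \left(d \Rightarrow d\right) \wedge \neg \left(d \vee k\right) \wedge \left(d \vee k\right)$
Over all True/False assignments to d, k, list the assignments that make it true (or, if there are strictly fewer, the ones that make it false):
is never true.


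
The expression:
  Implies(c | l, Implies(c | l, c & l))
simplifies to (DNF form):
(c & l) | (~c & ~l)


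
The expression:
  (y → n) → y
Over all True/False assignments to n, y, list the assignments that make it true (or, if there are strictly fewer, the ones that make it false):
is true only for:
  n=False, y=True;
  n=True, y=True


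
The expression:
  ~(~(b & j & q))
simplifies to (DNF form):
b & j & q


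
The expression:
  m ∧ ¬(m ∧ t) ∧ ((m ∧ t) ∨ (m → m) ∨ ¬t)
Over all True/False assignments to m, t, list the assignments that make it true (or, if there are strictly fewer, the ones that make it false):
is true only for:
  m=True, t=False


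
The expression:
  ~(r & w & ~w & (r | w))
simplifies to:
True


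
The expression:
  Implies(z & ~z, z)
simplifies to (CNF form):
True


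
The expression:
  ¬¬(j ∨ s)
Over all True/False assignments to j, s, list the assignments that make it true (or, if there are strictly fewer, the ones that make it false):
is false only for:
  j=False, s=False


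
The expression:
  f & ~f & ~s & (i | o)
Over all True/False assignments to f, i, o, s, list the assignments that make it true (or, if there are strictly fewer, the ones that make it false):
is never true.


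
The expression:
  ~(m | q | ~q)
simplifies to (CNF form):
False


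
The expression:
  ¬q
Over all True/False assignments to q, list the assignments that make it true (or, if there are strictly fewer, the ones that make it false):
is true only for:
  q=False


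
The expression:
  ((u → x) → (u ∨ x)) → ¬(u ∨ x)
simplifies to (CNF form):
¬u ∧ ¬x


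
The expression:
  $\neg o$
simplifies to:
$\neg o$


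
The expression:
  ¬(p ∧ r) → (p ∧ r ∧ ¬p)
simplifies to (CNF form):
p ∧ r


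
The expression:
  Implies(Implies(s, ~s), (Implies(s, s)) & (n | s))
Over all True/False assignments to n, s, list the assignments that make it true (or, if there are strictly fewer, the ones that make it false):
is false only for:
  n=False, s=False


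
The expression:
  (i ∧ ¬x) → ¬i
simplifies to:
x ∨ ¬i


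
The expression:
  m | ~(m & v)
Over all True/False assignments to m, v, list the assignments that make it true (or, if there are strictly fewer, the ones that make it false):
is always true.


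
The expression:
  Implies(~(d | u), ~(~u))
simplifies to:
d | u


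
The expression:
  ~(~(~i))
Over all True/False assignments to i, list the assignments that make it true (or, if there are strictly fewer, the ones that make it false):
is true only for:
  i=False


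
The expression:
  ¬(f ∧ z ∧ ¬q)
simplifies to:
q ∨ ¬f ∨ ¬z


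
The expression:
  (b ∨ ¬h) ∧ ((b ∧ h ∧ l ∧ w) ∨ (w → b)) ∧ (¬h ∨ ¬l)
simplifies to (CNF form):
(b ∨ ¬h) ∧ (b ∨ ¬w) ∧ (¬h ∨ ¬l)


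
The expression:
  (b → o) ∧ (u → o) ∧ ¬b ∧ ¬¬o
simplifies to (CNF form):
o ∧ ¬b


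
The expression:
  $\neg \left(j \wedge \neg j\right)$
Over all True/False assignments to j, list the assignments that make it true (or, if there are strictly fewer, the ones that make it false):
is always true.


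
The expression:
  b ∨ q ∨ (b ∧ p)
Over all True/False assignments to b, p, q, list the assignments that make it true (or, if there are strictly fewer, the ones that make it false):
is false only for:
  b=False, p=False, q=False;
  b=False, p=True, q=False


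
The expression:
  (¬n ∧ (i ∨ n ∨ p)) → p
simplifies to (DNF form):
n ∨ p ∨ ¬i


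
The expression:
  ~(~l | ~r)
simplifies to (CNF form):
l & r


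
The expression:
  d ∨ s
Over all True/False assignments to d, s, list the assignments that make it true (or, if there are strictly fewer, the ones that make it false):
is false only for:
  d=False, s=False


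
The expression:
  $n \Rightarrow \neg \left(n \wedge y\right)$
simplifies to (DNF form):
$\neg n \vee \neg y$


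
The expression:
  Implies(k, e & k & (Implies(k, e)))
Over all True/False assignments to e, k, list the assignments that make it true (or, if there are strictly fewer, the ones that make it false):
is false only for:
  e=False, k=True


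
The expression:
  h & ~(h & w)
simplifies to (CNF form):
h & ~w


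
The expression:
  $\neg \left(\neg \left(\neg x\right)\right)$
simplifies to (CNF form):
$\neg x$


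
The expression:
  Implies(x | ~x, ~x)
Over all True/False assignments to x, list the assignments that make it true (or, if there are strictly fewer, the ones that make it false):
is true only for:
  x=False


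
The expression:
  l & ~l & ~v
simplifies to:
False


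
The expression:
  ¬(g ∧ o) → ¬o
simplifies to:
g ∨ ¬o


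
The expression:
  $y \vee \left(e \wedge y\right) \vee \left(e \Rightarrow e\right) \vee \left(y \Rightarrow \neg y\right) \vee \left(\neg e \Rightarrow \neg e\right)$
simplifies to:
$\text{True}$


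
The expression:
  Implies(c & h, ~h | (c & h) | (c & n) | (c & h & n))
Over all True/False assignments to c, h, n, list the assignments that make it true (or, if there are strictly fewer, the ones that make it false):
is always true.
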